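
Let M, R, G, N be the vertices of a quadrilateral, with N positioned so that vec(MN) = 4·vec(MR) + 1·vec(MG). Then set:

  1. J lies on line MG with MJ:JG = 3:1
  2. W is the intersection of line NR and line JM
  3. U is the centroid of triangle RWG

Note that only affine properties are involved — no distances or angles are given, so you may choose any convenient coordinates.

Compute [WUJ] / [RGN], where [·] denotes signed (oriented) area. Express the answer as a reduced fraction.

[WUJ]:[RGN] = -13/144

Work in coordinates with M = (0, 0), R = (1, 0), G = (0, 1), N = (4, 1).
1. J lies on line MG with MJ:JG = 3:1 ⇒ J = (0, 3/4)
2. W is the intersection of line NR and line JM ⇒ W = (0, -1/3)
3. U is the centroid of triangle RWG ⇒ U = (1/3, 2/9)
2·[WUJ] = 13/36, 2·[RGN] = -4
[WUJ]:[RGN] = 13/36:-4 = -13/144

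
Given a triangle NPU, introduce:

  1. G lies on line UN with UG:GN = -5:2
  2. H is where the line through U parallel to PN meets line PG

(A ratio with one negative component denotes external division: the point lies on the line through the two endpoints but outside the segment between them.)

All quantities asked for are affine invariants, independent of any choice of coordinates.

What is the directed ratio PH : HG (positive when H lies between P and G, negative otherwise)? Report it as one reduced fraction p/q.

PH:HG = -3/5

Work in coordinates with N = (0, 0), P = (1, 0), U = (0, 1).
1. G lies on line UN with UG:GN = -5:2 ⇒ G = (0, -2/3)
2. H is where the line through U parallel to PN meets line PG ⇒ H = (5/2, 1)
H = P + t·(G−P) with t = -3/2, so PH:HG = t:(1−t) = -3/2:5/2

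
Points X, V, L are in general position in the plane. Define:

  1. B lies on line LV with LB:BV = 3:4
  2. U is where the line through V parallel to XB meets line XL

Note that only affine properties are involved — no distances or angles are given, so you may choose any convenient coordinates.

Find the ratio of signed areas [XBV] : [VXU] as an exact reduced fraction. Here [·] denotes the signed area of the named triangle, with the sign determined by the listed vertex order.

[XBV]:[VXU] = -3/7

Assign X = (0, 0), V = (1, 0), L = (0, 1) — the answer is frame-independent, so this choice is without loss of generality.
1. B lies on line LV with LB:BV = 3:4 ⇒ B = (3/7, 4/7)
2. U is where the line through V parallel to XB meets line XL ⇒ U = (0, -4/3)
2·[XBV] = -4/7, 2·[VXU] = 4/3
[XBV]:[VXU] = -4/7:4/3 = -3/7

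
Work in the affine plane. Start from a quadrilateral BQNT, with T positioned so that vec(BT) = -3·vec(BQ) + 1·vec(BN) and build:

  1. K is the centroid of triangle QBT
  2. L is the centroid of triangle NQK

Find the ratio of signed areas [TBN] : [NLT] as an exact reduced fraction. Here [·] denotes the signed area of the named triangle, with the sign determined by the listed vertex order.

[TBN]:[NLT] = -9/5

Work in coordinates with B = (0, 0), Q = (1, 0), N = (0, 1), T = (-3, 1).
1. K is the centroid of triangle QBT ⇒ K = (-2/3, 1/3)
2. L is the centroid of triangle NQK ⇒ L = (1/9, 4/9)
2·[TBN] = 3, 2·[NLT] = -5/3
[TBN]:[NLT] = 3:-5/3 = -9/5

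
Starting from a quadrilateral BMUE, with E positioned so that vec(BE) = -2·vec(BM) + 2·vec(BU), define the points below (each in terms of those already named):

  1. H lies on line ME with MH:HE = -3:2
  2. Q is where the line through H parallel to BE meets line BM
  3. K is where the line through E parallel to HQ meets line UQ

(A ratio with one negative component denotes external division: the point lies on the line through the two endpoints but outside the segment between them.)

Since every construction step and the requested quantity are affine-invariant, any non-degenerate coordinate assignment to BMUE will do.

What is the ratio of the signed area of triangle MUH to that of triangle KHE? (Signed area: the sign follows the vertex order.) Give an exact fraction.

[MUH]:[KHE] = -9/8

Work in coordinates with B = (0, 0), M = (1, 0), U = (0, 1), E = (-2, 2).
1. H lies on line ME with MH:HE = -3:2 ⇒ H = (-8, 6)
2. Q is where the line through H parallel to BE meets line BM ⇒ Q = (-2, 0)
3. K is where the line through E parallel to HQ meets line UQ ⇒ K = (-2/3, 2/3)
2·[MUH] = 3, 2·[KHE] = -8/3
[MUH]:[KHE] = 3:-8/3 = -9/8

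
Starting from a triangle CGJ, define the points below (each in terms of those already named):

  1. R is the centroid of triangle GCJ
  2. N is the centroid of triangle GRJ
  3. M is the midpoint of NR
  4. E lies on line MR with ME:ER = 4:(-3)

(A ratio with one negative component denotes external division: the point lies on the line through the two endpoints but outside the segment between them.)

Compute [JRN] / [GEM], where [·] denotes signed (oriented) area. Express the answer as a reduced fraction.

[JRN]:[GEM] = -1/2

Work in coordinates with C = (0, 0), G = (1, 0), J = (0, 1).
1. R is the centroid of triangle GCJ ⇒ R = (1/3, 1/3)
2. N is the centroid of triangle GRJ ⇒ N = (4/9, 4/9)
3. M is the midpoint of NR ⇒ M = (7/18, 7/18)
4. E lies on line MR with ME:ER = 4:(-3) ⇒ E = (1/6, 1/6)
2·[JRN] = 1/9, 2·[GEM] = -2/9
[JRN]:[GEM] = 1/9:-2/9 = -1/2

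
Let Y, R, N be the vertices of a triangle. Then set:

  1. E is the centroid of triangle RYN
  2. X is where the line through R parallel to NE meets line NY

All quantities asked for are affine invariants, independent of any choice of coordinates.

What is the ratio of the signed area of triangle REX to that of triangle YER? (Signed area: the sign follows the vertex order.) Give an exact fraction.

[REX]:[YER] = 3

Assign Y = (0, 0), R = (1, 0), N = (0, 1) — the answer is frame-independent, so this choice is without loss of generality.
1. E is the centroid of triangle RYN ⇒ E = (1/3, 1/3)
2. X is where the line through R parallel to NE meets line NY ⇒ X = (0, 2)
2·[REX] = -1, 2·[YER] = -1/3
[REX]:[YER] = -1:-1/3 = 3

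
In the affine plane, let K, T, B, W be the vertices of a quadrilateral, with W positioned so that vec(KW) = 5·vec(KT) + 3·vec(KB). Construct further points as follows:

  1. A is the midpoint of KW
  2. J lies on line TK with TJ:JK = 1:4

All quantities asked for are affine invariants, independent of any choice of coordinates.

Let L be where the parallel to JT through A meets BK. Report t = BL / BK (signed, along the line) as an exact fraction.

t = -1/2

Choose coordinates K = (0, 0), T = (1, 0), B = (0, 1), W = (5, 3).
1. A is the midpoint of KW ⇒ A = (5/2, 3/2)
2. J lies on line TK with TJ:JK = 1:4 ⇒ J = (4/5, 0)
through A parallel to JT: direction (1/5, 0); meets BK at L = (0, 3/2)
L = B + t·(K−B) with t = -1/2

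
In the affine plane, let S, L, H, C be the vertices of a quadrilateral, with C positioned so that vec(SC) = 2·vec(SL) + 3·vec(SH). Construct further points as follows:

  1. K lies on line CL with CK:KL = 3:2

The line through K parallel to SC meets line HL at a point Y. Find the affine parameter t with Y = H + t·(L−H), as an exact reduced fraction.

t = 19/25

Work in coordinates with S = (0, 0), L = (1, 0), H = (0, 1), C = (2, 3).
1. K lies on line CL with CK:KL = 3:2 ⇒ K = (7/5, 6/5)
through K parallel to SC: direction (2, 3); meets HL at Y = (19/25, 6/25)
Y = H + t·(L−H) with t = 19/25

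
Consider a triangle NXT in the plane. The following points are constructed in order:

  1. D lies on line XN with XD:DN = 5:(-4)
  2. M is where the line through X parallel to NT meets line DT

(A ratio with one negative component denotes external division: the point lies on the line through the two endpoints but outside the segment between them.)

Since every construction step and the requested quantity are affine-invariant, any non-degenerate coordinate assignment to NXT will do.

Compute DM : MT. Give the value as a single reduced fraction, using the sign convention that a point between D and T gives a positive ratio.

DM:MT = -5

Choose coordinates N = (0, 0), X = (1, 0), T = (0, 1).
1. D lies on line XN with XD:DN = 5:(-4) ⇒ D = (-4, 0)
2. M is where the line through X parallel to NT meets line DT ⇒ M = (1, 5/4)
M = D + t·(T−D) with t = 5/4, so DM:MT = t:(1−t) = 5/4:-1/4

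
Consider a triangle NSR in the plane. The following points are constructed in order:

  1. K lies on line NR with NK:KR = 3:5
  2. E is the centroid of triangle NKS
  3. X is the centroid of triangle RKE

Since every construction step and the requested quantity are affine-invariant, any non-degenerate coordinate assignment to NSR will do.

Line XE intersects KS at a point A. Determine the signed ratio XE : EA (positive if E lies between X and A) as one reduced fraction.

Set N = (0, 0), S = (1, 0), R = (0, 1); any affine frame gives the same invariant.
1. K lies on line NR with NK:KR = 3:5 ⇒ K = (0, 3/8)
2. E is the centroid of triangle NKS ⇒ E = (1/3, 1/8)
3. X is the centroid of triangle RKE ⇒ X = (1/9, 1/2)
line XE meets KS at A = (5/21, 2/7)
E = X + t·(A−X) with t = 7/4, so XE:EA = 7/4:-3/4

XE:EA = -7/3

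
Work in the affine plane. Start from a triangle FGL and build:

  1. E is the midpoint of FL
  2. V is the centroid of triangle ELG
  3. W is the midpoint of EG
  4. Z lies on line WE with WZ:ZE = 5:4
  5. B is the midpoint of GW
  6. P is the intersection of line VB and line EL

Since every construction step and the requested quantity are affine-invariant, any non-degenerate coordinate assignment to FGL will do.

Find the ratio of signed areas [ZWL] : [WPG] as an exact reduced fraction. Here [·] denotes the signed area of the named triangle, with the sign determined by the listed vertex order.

Choose coordinates F = (0, 0), G = (1, 0), L = (0, 1).
1. E is the midpoint of FL ⇒ E = (0, 1/2)
2. V is the centroid of triangle ELG ⇒ V = (1/3, 1/2)
3. W is the midpoint of EG ⇒ W = (1/2, 1/4)
4. Z lies on line WE with WZ:ZE = 5:4 ⇒ Z = (2/9, 7/18)
5. B is the midpoint of GW ⇒ B = (3/4, 1/8)
6. P is the intersection of line VB and line EL ⇒ P = (0, 4/5)
2·[ZWL] = 5/36, 2·[WPG] = -3/20
[ZWL]:[WPG] = 5/36:-3/20 = -25/27

[ZWL]:[WPG] = -25/27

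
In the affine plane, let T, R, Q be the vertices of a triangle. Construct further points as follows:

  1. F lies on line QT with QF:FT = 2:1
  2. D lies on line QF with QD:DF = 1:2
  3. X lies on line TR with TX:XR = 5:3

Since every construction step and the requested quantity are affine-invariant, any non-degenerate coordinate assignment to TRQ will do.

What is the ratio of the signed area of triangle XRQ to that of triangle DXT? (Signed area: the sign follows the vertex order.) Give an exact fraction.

[XRQ]:[DXT] = -27/35

Work in coordinates with T = (0, 0), R = (1, 0), Q = (0, 1).
1. F lies on line QT with QF:FT = 2:1 ⇒ F = (0, 1/3)
2. D lies on line QF with QD:DF = 1:2 ⇒ D = (0, 7/9)
3. X lies on line TR with TX:XR = 5:3 ⇒ X = (5/8, 0)
2·[XRQ] = 3/8, 2·[DXT] = -35/72
[XRQ]:[DXT] = 3/8:-35/72 = -27/35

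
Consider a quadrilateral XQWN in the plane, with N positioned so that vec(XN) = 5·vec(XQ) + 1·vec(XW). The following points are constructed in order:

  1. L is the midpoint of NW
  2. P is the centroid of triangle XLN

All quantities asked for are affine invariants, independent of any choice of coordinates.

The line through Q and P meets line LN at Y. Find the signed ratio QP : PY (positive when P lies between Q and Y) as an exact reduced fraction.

QP:PY = 2

Assign X = (0, 0), Q = (1, 0), W = (0, 1), N = (5, 1) — the answer is frame-independent, so this choice is without loss of generality.
1. L is the midpoint of NW ⇒ L = (5/2, 1)
2. P is the centroid of triangle XLN ⇒ P = (5/2, 2/3)
line QP meets LN at Y = (13/4, 1)
P = Q + t·(Y−Q) with t = 2/3, so QP:PY = 2/3:1/3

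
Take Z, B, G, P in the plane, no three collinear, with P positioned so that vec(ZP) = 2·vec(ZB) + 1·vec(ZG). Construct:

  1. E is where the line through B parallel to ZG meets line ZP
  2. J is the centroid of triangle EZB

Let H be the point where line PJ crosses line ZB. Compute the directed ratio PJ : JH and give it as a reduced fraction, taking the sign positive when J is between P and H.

PJ:JH = 5

Assign Z = (0, 0), B = (1, 0), G = (0, 1), P = (2, 1) — the answer is frame-independent, so this choice is without loss of generality.
1. E is where the line through B parallel to ZG meets line ZP ⇒ E = (1, 1/2)
2. J is the centroid of triangle EZB ⇒ J = (2/3, 1/6)
line PJ meets ZB at H = (2/5, 0)
J = P + t·(H−P) with t = 5/6, so PJ:JH = 5/6:1/6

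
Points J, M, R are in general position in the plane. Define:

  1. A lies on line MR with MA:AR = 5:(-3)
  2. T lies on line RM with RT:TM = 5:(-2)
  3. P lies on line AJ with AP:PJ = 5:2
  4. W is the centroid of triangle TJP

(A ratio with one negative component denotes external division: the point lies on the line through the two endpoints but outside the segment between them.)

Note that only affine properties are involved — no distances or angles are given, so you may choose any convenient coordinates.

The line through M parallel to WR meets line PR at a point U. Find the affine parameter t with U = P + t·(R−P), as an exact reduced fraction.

t = 35/17

Assign J = (0, 0), M = (1, 0), R = (0, 1) — the answer is frame-independent, so this choice is without loss of generality.
1. A lies on line MR with MA:AR = 5:(-3) ⇒ A = (-3/2, 5/2)
2. T lies on line RM with RT:TM = 5:(-2) ⇒ T = (5/3, -2/3)
3. P lies on line AJ with AP:PJ = 5:2 ⇒ P = (-3/7, 5/7)
4. W is the centroid of triangle TJP ⇒ W = (26/63, 1/63)
through M parallel to WR: direction (-26/63, 62/63); meets PR at U = (54/119, 155/119)
U = P + t·(R−P) with t = 35/17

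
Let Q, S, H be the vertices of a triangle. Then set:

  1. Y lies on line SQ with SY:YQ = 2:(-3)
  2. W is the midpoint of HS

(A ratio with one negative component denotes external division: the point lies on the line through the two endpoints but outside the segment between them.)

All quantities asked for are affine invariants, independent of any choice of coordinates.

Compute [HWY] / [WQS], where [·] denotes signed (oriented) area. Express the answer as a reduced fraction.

Set Q = (0, 0), S = (1, 0), H = (0, 1); any affine frame gives the same invariant.
1. Y lies on line SQ with SY:YQ = 2:(-3) ⇒ Y = (3, 0)
2. W is the midpoint of HS ⇒ W = (1/2, 1/2)
2·[HWY] = 1, 2·[WQS] = 1/2
[HWY]:[WQS] = 1:1/2 = 2

[HWY]:[WQS] = 2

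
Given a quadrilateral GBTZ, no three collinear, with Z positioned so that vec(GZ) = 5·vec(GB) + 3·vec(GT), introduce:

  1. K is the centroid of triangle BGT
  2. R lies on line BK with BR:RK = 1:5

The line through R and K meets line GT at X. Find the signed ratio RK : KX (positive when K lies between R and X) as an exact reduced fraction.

Assign G = (0, 0), B = (1, 0), T = (0, 1), Z = (5, 3) — the answer is frame-independent, so this choice is without loss of generality.
1. K is the centroid of triangle BGT ⇒ K = (1/3, 1/3)
2. R lies on line BK with BR:RK = 1:5 ⇒ R = (8/9, 1/18)
line RK meets GT at X = (0, 1/2)
K = R + t·(X−R) with t = 5/8, so RK:KX = 5/8:3/8

RK:KX = 5/3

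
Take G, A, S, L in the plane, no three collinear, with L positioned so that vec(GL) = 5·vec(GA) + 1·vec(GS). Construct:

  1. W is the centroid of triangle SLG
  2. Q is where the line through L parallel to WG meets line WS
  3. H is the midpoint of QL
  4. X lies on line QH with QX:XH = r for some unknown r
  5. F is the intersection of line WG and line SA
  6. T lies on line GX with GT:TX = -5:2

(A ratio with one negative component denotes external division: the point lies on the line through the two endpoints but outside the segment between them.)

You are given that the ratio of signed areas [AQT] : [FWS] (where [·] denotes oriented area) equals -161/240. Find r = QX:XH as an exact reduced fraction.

r = -1/3

Set G = (0, 0), A = (1, 0), S = (0, 1), L = (5, 1); any affine frame gives the same invariant.
1. W is the centroid of triangle SLG ⇒ W = (5/3, 2/3)
2. Q is where the line through L parallel to WG meets line WS ⇒ Q = (10/3, 1/3)
3. H is the midpoint of QL ⇒ H = (25/6, 2/3)
4. With QX:XH = r, write λ = r/(r+1) so X = Q + λ·(H−Q); X is affine-linear in λ
5. F is the intersection of line WG and line SA ⇒ F = (5/7, 2/7)
6. T lies on line GX with GT:TX = -5:2 ⇒ T is an affine combination of earlier points and hence also affine-linear in λ
Every point depending on X is an affine combination of X and λ-independent points, so each such coordinate is linear in λ; the λ² term in each signed area is a multiple of (H−Q)×(H−Q) = 0, so 2·[AQT] and 2·[FWS] are each linear in λ. Evaluating at λ=0 and λ=1:
  2·[AQT] = 5/6·λ − 2/9,   2·[FWS] = 20/21
So [AQT]:[FWS] = (5/6·λ − 2/9) / (20/21). Setting this equal to -161/240:
  5/6·λ − 2/9 = -161/240·(20/21)  ⇒  λ = -1/2
Then r = λ/(1−λ) = (-1/2)/(3/2) = -1/3. Check: with r = -1/3, X = (35/12, 1/6) and [AQT]:[FWS] = -161/240 as required.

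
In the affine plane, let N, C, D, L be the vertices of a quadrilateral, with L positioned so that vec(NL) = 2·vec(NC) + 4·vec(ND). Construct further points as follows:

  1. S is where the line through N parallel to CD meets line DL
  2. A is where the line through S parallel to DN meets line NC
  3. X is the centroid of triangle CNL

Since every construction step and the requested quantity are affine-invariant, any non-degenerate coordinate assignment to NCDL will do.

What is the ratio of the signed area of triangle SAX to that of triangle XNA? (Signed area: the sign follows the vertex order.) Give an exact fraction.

Assign N = (0, 0), C = (1, 0), D = (0, 1), L = (2, 4) — the answer is frame-independent, so this choice is without loss of generality.
1. S is where the line through N parallel to CD meets line DL ⇒ S = (-2/5, 2/5)
2. A is where the line through S parallel to DN meets line NC ⇒ A = (-2/5, 0)
3. X is the centroid of triangle CNL ⇒ X = (1, 4/3)
2·[SAX] = 14/25, 2·[XNA] = -8/15
[SAX]:[XNA] = 14/25:-8/15 = -21/20

[SAX]:[XNA] = -21/20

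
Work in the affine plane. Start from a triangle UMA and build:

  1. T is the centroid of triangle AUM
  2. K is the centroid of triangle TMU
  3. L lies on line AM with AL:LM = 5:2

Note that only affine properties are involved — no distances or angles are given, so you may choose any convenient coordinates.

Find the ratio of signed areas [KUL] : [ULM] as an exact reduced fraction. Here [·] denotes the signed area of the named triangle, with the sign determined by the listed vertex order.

[KUL]:[ULM] = 1/6

Work in coordinates with U = (0, 0), M = (1, 0), A = (0, 1).
1. T is the centroid of triangle AUM ⇒ T = (1/3, 1/3)
2. K is the centroid of triangle TMU ⇒ K = (4/9, 1/9)
3. L lies on line AM with AL:LM = 5:2 ⇒ L = (5/7, 2/7)
2·[KUL] = -1/21, 2·[ULM] = -2/7
[KUL]:[ULM] = -1/21:-2/7 = 1/6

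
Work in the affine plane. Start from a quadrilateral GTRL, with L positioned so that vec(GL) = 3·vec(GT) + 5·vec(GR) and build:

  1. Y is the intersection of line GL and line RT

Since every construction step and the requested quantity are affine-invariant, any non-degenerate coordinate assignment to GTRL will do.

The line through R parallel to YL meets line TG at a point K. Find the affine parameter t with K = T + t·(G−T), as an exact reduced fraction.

Assign G = (0, 0), T = (1, 0), R = (0, 1), L = (3, 5) — the answer is frame-independent, so this choice is without loss of generality.
1. Y is the intersection of line GL and line RT ⇒ Y = (3/8, 5/8)
through R parallel to YL: direction (21/8, 35/8); meets TG at K = (-3/5, 0)
K = T + t·(G−T) with t = 8/5

t = 8/5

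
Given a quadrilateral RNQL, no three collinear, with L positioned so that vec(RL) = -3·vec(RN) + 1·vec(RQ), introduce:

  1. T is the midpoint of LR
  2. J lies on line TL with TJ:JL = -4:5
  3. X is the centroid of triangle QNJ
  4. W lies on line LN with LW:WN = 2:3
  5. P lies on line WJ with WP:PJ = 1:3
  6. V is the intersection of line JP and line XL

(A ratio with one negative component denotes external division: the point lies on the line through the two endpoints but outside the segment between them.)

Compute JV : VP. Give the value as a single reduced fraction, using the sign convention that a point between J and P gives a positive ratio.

JV:VP = -200/53

Set R = (0, 0), N = (1, 0), Q = (0, 1), L = (-3, 1); any affine frame gives the same invariant.
1. T is the midpoint of LR ⇒ T = (-3/2, 1/2)
2. J lies on line TL with TJ:JL = -4:5 ⇒ J = (9/2, -3/2)
3. X is the centroid of triangle QNJ ⇒ X = (11/6, -1/6)
4. W lies on line LN with LW:WN = 2:3 ⇒ W = (-7/5, 3/5)
5. P lies on line WJ with WP:PJ = 1:3 ⇒ P = (3/40, 3/40)
6. V is the intersection of line JP and line XL ⇒ V = (-149/98, 9/14)
V = J + t·(P−J) with t = 200/147, so JV:VP = t:(1−t) = 200/147:-53/147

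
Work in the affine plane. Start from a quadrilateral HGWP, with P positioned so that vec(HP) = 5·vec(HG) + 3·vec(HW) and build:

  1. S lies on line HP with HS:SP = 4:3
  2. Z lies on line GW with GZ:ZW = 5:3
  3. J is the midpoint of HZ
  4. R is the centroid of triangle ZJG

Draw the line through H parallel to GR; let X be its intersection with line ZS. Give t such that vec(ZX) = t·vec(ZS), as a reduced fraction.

t = -35/109

Assign H = (0, 0), G = (1, 0), W = (0, 1), P = (5, 3) — the answer is frame-independent, so this choice is without loss of generality.
1. S lies on line HP with HS:SP = 4:3 ⇒ S = (20/7, 12/7)
2. Z lies on line GW with GZ:ZW = 5:3 ⇒ Z = (3/8, 5/8)
3. J is the midpoint of HZ ⇒ J = (3/16, 5/16)
4. R is the centroid of triangle ZJG ⇒ R = (25/48, 5/16)
through H parallel to GR: direction (-23/48, 5/16); meets ZS at X = (-46/109, 30/109)
X = Z + t·(S−Z) with t = -35/109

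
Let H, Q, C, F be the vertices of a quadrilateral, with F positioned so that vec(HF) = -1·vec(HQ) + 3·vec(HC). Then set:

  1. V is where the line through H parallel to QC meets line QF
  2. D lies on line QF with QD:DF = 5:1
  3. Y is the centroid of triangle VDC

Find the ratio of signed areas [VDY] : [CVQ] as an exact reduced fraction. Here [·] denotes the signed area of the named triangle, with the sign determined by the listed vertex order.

[VDY]:[CVQ] = 11/18

Set H = (0, 0), Q = (1, 0), C = (0, 1), F = (-1, 3); any affine frame gives the same invariant.
1. V is where the line through H parallel to QC meets line QF ⇒ V = (3, -3)
2. D lies on line QF with QD:DF = 5:1 ⇒ D = (-2/3, 5/2)
3. Y is the centroid of triangle VDC ⇒ Y = (7/9, 1/6)
2·[VDY] = 11/18, 2·[CVQ] = 1
[VDY]:[CVQ] = 11/18:1 = 11/18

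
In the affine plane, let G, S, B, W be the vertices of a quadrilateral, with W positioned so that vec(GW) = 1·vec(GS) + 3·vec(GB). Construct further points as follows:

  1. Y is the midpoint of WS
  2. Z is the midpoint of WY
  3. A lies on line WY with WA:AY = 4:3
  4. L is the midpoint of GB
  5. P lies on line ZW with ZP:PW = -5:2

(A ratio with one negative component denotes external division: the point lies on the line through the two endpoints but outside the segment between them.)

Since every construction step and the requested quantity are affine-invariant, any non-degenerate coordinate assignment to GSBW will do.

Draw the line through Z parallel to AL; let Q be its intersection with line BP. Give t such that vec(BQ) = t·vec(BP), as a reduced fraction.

Choose coordinates G = (0, 0), S = (1, 0), B = (0, 1), W = (1, 3).
1. Y is the midpoint of WS ⇒ Y = (1, 3/2)
2. Z is the midpoint of WY ⇒ Z = (1, 9/4)
3. A lies on line WY with WA:AY = 4:3 ⇒ A = (1, 15/7)
4. L is the midpoint of GB ⇒ L = (0, 1/2)
5. P lies on line ZW with ZP:PW = -5:2 ⇒ P = (1, 7/2)
through Z parallel to AL: direction (-1, -23/14); meets BP at Q = (-11/24, -7/48)
Q = B + t·(P−B) with t = -11/24

t = -11/24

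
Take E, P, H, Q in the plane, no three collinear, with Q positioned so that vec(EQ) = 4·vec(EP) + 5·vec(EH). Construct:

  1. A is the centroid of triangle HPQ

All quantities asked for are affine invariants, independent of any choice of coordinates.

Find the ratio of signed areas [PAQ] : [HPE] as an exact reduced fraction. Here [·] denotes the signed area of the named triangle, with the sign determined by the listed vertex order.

[PAQ]:[HPE] = 8/3

Choose coordinates E = (0, 0), P = (1, 0), H = (0, 1), Q = (4, 5).
1. A is the centroid of triangle HPQ ⇒ A = (5/3, 2)
2·[PAQ] = -8/3, 2·[HPE] = -1
[PAQ]:[HPE] = -8/3:-1 = 8/3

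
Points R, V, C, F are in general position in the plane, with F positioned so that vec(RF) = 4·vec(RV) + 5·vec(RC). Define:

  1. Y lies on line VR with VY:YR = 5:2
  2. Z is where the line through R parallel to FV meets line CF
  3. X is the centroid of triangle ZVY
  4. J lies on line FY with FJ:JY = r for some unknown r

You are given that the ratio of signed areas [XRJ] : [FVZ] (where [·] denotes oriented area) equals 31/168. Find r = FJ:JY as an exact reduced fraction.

r = 1/3

Set R = (0, 0), V = (1, 0), C = (0, 1), F = (4, 5); any affine frame gives the same invariant.
1. Y lies on line VR with VY:YR = 5:2 ⇒ Y = (2/7, 0)
2. Z is where the line through R parallel to FV meets line CF ⇒ Z = (3/2, 5/2)
3. X is the centroid of triangle ZVY ⇒ X = (13/14, 5/6)
4. With FJ:JY = r, write λ = r/(r+1) so J = F + λ·(Y−F); J is affine-linear in λ
Every point depending on J is an affine combination of J and λ-independent points, so each such coordinate is linear in λ; the λ² term in each signed area is a multiple of (Y−F)×(Y−F) = 0, so 2·[XRJ] and 2·[FVZ] are each linear in λ. Evaluating at λ=0 and λ=1:
  2·[XRJ] = 65/42·λ − 55/42,   2·[FVZ] = -5
So [XRJ]:[FVZ] = (65/42·λ − 55/42) / (-5). Setting this equal to 31/168:
  65/42·λ − 55/42 = 31/168·(-5)  ⇒  λ = 1/4
Then r = λ/(1−λ) = (1/4)/(3/4) = 1/3. Check: with r = 1/3, J = (43/14, 15/4) and [XRJ]:[FVZ] = 31/168 as required.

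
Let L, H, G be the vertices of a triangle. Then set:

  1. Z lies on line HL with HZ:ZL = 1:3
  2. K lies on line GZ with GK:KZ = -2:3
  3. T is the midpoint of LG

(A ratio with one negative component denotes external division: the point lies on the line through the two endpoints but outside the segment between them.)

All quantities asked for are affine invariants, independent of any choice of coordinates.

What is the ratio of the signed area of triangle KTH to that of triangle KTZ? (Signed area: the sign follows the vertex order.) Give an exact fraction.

Work in coordinates with L = (0, 0), H = (1, 0), G = (0, 1).
1. Z lies on line HL with HZ:ZL = 1:3 ⇒ Z = (3/4, 0)
2. K lies on line GZ with GK:KZ = -2:3 ⇒ K = (-3/2, 3)
3. T is the midpoint of LG ⇒ T = (0, 1/2)
2·[KTH] = 7/4, 2·[KTZ] = 9/8
[KTH]:[KTZ] = 7/4:9/8 = 14/9

[KTH]:[KTZ] = 14/9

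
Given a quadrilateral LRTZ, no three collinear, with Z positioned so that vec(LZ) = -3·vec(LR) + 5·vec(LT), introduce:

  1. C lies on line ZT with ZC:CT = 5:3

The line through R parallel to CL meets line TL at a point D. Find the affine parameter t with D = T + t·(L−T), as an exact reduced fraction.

t = -11/9

Set L = (0, 0), R = (1, 0), T = (0, 1), Z = (-3, 5); any affine frame gives the same invariant.
1. C lies on line ZT with ZC:CT = 5:3 ⇒ C = (-9/8, 5/2)
through R parallel to CL: direction (9/8, -5/2); meets TL at D = (0, 20/9)
D = T + t·(L−T) with t = -11/9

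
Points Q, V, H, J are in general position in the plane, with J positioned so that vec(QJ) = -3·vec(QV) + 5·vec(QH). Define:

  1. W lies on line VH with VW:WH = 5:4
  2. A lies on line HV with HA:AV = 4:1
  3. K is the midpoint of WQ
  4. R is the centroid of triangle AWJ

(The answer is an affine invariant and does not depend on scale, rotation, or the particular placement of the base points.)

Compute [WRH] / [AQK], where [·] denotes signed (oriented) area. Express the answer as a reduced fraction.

[WRH]:[AQK] = -5/6

Choose coordinates Q = (0, 0), V = (1, 0), H = (0, 1), J = (-3, 5).
1. W lies on line VH with VW:WH = 5:4 ⇒ W = (4/9, 5/9)
2. A lies on line HV with HA:AV = 4:1 ⇒ A = (4/5, 1/5)
3. K is the midpoint of WQ ⇒ K = (2/9, 5/18)
4. R is the centroid of triangle AWJ ⇒ R = (-79/135, 259/135)
2·[WRH] = 4/27, 2·[AQK] = -8/45
[WRH]:[AQK] = 4/27:-8/45 = -5/6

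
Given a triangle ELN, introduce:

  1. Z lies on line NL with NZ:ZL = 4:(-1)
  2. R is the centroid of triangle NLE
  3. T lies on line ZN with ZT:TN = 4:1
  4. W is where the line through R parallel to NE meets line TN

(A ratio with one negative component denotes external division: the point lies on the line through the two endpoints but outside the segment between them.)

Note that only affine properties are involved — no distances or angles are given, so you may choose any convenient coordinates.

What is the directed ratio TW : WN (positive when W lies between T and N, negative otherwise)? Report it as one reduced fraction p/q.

TW:WN = -1/5

Set E = (0, 0), L = (1, 0), N = (0, 1); any affine frame gives the same invariant.
1. Z lies on line NL with NZ:ZL = 4:(-1) ⇒ Z = (4/3, -1/3)
2. R is the centroid of triangle NLE ⇒ R = (1/3, 1/3)
3. T lies on line ZN with ZT:TN = 4:1 ⇒ T = (4/15, 11/15)
4. W is where the line through R parallel to NE meets line TN ⇒ W = (1/3, 2/3)
W = T + t·(N−T) with t = -1/4, so TW:WN = t:(1−t) = -1/4:5/4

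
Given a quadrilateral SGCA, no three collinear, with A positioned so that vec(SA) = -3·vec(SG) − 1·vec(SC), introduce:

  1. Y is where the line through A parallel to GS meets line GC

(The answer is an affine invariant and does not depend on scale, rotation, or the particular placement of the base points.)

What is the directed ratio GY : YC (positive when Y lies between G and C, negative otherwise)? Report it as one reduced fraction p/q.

GY:YC = -1/2

Work in coordinates with S = (0, 0), G = (1, 0), C = (0, 1), A = (-3, -1).
1. Y is where the line through A parallel to GS meets line GC ⇒ Y = (2, -1)
Y = G + t·(C−G) with t = -1, so GY:YC = t:(1−t) = -1:2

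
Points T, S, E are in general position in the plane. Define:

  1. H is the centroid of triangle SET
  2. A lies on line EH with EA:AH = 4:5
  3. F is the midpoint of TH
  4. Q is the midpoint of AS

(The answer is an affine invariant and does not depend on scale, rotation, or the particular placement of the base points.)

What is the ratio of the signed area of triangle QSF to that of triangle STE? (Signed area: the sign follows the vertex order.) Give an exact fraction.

Work in coordinates with T = (0, 0), S = (1, 0), E = (0, 1).
1. H is the centroid of triangle SET ⇒ H = (1/3, 1/3)
2. A lies on line EH with EA:AH = 4:5 ⇒ A = (4/27, 19/27)
3. F is the midpoint of TH ⇒ F = (1/6, 1/6)
4. Q is the midpoint of AS ⇒ Q = (31/54, 19/54)
2·[QSF] = -2/9, 2·[STE] = -1
[QSF]:[STE] = -2/9:-1 = 2/9

[QSF]:[STE] = 2/9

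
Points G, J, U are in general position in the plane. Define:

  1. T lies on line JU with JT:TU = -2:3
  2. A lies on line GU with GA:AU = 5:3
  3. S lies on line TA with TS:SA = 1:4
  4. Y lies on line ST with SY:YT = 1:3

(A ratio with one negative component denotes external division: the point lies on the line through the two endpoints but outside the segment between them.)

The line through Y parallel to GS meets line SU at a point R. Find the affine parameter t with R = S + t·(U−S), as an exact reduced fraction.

Choose coordinates G = (0, 0), J = (1, 0), U = (0, 1).
1. T lies on line JU with JT:TU = -2:3 ⇒ T = (3, -2)
2. A lies on line GU with GA:AU = 5:3 ⇒ A = (0, 5/8)
3. S lies on line TA with TS:SA = 1:4 ⇒ S = (12/5, -59/40)
4. Y lies on line ST with SY:YT = 1:3 ⇒ Y = (51/20, -257/160)
through Y parallel to GS: direction (12/5, -59/40); meets SU at R = (399/160, -8047/5120)
R = S + t·(U−S) with t = -5/128

t = -5/128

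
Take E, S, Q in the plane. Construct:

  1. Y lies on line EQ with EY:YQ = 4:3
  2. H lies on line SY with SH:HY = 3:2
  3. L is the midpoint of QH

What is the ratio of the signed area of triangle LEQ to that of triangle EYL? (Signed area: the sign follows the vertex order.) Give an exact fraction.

Choose coordinates E = (0, 0), S = (1, 0), Q = (0, 1).
1. Y lies on line EQ with EY:YQ = 4:3 ⇒ Y = (0, 4/7)
2. H lies on line SY with SH:HY = 3:2 ⇒ H = (2/5, 12/35)
3. L is the midpoint of QH ⇒ L = (1/5, 47/70)
2·[LEQ] = -1/5, 2·[EYL] = -4/35
[LEQ]:[EYL] = -1/5:-4/35 = 7/4

[LEQ]:[EYL] = 7/4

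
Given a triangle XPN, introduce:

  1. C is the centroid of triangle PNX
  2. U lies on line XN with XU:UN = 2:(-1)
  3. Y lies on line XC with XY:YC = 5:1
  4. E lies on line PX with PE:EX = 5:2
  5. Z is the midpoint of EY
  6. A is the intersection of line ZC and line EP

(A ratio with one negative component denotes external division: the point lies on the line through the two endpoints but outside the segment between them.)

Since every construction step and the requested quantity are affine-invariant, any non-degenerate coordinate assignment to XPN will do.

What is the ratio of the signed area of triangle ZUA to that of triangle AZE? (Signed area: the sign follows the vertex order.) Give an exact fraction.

Assign X = (0, 0), P = (1, 0), N = (0, 1) — the answer is frame-independent, so this choice is without loss of generality.
1. C is the centroid of triangle PNX ⇒ C = (1/3, 1/3)
2. U lies on line XN with XU:UN = 2:(-1) ⇒ U = (0, 2)
3. Y lies on line XC with XY:YC = 5:1 ⇒ Y = (5/18, 5/18)
4. E lies on line PX with PE:EX = 5:2 ⇒ E = (2/7, 0)
5. Z is the midpoint of EY ⇒ Z = (71/252, 5/36)
6. A is the intersection of line ZC and line EP ⇒ A = (12/49, 0)
2·[ZUA] = 95/882, 2·[AZE] = -5/882
[ZUA]:[AZE] = 95/882:-5/882 = -19

[ZUA]:[AZE] = -19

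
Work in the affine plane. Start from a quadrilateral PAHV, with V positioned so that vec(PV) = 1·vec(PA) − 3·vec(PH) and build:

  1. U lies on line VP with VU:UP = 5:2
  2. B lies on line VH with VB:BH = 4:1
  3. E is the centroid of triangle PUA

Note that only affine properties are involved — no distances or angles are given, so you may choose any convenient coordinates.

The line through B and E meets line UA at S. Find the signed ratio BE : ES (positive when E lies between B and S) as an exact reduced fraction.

BE:ES = 19/10

Assign P = (0, 0), A = (1, 0), H = (0, 1), V = (1, -3) — the answer is frame-independent, so this choice is without loss of generality.
1. U lies on line VP with VU:UP = 5:2 ⇒ U = (2/7, -6/7)
2. B lies on line VH with VB:BH = 4:1 ⇒ B = (1/5, 1/5)
3. E is the centroid of triangle PUA ⇒ E = (3/7, -2/7)
line BE meets UA at S = (73/133, -72/133)
E = B + t·(S−B) with t = 19/29, so BE:ES = 19/29:10/29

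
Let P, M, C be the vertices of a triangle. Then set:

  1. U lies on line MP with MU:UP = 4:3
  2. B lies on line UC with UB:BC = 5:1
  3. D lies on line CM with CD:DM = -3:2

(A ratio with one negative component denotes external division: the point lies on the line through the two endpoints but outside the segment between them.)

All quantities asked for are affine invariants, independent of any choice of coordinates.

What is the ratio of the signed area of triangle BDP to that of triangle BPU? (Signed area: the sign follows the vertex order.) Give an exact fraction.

[BDP]:[BPU] = -37/5

Work in coordinates with P = (0, 0), M = (1, 0), C = (0, 1).
1. U lies on line MP with MU:UP = 4:3 ⇒ U = (3/7, 0)
2. B lies on line UC with UB:BC = 5:1 ⇒ B = (1/14, 5/6)
3. D lies on line CM with CD:DM = -3:2 ⇒ D = (3, -2)
2·[BDP] = -37/14, 2·[BPU] = 5/14
[BDP]:[BPU] = -37/14:5/14 = -37/5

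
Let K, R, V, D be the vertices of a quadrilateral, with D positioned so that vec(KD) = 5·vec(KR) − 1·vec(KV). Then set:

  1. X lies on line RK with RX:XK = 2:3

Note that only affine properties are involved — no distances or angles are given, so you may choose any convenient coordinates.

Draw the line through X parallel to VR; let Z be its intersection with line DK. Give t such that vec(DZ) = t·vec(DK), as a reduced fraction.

Work in coordinates with K = (0, 0), R = (1, 0), V = (0, 1), D = (5, -1).
1. X lies on line RK with RX:XK = 2:3 ⇒ X = (3/5, 0)
through X parallel to VR: direction (1, -1); meets DK at Z = (3/4, -3/20)
Z = D + t·(K−D) with t = 17/20

t = 17/20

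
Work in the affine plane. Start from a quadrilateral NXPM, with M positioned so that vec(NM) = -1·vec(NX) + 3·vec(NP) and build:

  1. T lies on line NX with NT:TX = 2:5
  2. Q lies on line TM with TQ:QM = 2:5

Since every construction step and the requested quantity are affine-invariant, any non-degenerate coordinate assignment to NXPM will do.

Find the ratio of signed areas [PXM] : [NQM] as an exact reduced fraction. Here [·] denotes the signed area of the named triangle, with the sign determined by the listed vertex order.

Work in coordinates with N = (0, 0), X = (1, 0), P = (0, 1), M = (-1, 3).
1. T lies on line NX with NT:TX = 2:5 ⇒ T = (2/7, 0)
2. Q lies on line TM with TQ:QM = 2:5 ⇒ Q = (-4/49, 6/7)
2·[PXM] = 1, 2·[NQM] = 30/49
[PXM]:[NQM] = 1:30/49 = 49/30

[PXM]:[NQM] = 49/30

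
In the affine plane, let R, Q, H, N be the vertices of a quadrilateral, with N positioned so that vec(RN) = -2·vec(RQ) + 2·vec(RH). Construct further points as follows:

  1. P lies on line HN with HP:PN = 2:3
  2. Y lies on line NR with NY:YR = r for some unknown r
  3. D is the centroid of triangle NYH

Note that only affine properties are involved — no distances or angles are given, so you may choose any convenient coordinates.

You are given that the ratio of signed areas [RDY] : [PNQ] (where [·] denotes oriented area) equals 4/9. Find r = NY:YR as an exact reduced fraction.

Set R = (0, 0), Q = (1, 0), H = (0, 1), N = (-2, 2); any affine frame gives the same invariant.
1. P lies on line HN with HP:PN = 2:3 ⇒ P = (-4/5, 7/5)
2. With NY:YR = r, write λ = r/(r+1) so Y = N + λ·(R−N); Y is affine-linear in λ
3. D is the centroid of triangle NYH ⇒ D is an affine combination of earlier points and hence also affine-linear in λ
Every point depending on Y is an affine combination of Y and λ-independent points, so each such coordinate is linear in λ; the λ² term in each signed area is a multiple of (R−N)×(R−N) = 0, so 2·[RDY] and 2·[PNQ] are each linear in λ. Evaluating at λ=0 and λ=1:
  2·[RDY] = -2/3·λ + 2/3,   2·[PNQ] = 3/5
So [RDY]:[PNQ] = (-2/3·λ + 2/3) / (3/5). Setting this equal to 4/9:
  -2/3·λ + 2/3 = 4/9·(3/5)  ⇒  λ = 3/5
Then r = λ/(1−λ) = (3/5)/(2/5) = 3/2. Check: with r = 3/2, Y = (-4/5, 4/5) and [RDY]:[PNQ] = 4/9 as required.

r = 3/2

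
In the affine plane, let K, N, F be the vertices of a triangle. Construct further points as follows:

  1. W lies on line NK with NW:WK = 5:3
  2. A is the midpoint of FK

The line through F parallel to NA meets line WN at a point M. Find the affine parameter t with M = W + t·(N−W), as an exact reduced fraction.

t = 13/5

Choose coordinates K = (0, 0), N = (1, 0), F = (0, 1).
1. W lies on line NK with NW:WK = 5:3 ⇒ W = (3/8, 0)
2. A is the midpoint of FK ⇒ A = (0, 1/2)
through F parallel to NA: direction (-1, 1/2); meets WN at M = (2, 0)
M = W + t·(N−W) with t = 13/5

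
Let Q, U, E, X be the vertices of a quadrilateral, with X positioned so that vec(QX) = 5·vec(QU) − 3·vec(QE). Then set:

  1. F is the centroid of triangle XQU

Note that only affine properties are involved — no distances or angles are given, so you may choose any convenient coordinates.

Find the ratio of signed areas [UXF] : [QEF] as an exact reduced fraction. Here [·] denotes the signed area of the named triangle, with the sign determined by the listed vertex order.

[UXF]:[QEF] = 1/2

Set Q = (0, 0), U = (1, 0), E = (0, 1), X = (5, -3); any affine frame gives the same invariant.
1. F is the centroid of triangle XQU ⇒ F = (2, -1)
2·[UXF] = -1, 2·[QEF] = -2
[UXF]:[QEF] = -1:-2 = 1/2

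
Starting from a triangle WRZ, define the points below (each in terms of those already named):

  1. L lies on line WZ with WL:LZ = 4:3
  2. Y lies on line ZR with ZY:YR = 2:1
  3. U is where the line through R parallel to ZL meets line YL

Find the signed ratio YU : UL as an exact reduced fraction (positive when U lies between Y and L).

Work in coordinates with W = (0, 0), R = (1, 0), Z = (0, 1).
1. L lies on line WZ with WL:LZ = 4:3 ⇒ L = (0, 4/7)
2. Y lies on line ZR with ZY:YR = 2:1 ⇒ Y = (2/3, 1/3)
3. U is where the line through R parallel to ZL meets line YL ⇒ U = (1, 3/14)
U = Y + t·(L−Y) with t = -1/2, so YU:UL = t:(1−t) = -1/2:3/2

YU:UL = -1/3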